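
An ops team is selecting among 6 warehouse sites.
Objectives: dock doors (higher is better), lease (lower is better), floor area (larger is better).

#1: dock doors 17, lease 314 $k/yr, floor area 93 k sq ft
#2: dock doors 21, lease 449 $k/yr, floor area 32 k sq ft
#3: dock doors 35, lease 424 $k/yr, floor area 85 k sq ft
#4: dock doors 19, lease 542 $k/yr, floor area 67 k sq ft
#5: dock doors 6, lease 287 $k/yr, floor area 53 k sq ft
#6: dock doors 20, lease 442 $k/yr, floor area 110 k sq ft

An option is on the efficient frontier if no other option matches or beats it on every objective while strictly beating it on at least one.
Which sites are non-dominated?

#1: not dominated.
#2: dominated by #3 (dock doors 35≥21, lease 424≤449, floor area 85≥32).
#3: not dominated (best dock doors).
#4: dominated by #3 (dock doors 35≥19, lease 424≤542, floor area 85≥67).
#5: not dominated (best lease).
#6: not dominated (best floor area).

#1, #3, #5, #6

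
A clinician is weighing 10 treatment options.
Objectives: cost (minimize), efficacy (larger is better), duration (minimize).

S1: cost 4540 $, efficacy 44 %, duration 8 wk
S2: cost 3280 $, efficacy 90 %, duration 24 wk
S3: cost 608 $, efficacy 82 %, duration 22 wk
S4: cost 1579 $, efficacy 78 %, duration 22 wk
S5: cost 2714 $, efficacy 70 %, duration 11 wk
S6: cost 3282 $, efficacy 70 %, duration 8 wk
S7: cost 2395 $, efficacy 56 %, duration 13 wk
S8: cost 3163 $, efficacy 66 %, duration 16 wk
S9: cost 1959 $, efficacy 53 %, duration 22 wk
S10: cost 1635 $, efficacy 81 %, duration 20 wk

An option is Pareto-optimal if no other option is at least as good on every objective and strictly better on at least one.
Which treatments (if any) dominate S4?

S3: cost 608≤1579, efficacy 82≥78, duration 22≤22 — dominates S4.
Others (S1, S2, S5, S6, S7, S8, S9, S10) are each worse than S4 on at least one objective.

S3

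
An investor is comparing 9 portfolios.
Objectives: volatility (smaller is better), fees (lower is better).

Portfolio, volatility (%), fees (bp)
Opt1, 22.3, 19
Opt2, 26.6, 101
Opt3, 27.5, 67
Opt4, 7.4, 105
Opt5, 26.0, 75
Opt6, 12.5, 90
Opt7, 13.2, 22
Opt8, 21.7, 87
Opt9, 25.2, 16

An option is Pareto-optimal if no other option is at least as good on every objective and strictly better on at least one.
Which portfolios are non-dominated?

Opt1, Opt4, Opt6, Opt7, Opt9

Opt1: not dominated.
Opt2: dominated by Opt1 (volatility 22.3≤26.6, fees 19≤101).
Opt3: dominated by Opt1 (volatility 22.3≤27.5, fees 19≤67).
Opt4: not dominated (best volatility).
Opt5: dominated by Opt1 (volatility 22.3≤26.0, fees 19≤75).
Opt6: not dominated.
Opt7: not dominated.
Opt8: dominated by Opt7 (volatility 13.2≤21.7, fees 22≤87).
Opt9: not dominated (best fees).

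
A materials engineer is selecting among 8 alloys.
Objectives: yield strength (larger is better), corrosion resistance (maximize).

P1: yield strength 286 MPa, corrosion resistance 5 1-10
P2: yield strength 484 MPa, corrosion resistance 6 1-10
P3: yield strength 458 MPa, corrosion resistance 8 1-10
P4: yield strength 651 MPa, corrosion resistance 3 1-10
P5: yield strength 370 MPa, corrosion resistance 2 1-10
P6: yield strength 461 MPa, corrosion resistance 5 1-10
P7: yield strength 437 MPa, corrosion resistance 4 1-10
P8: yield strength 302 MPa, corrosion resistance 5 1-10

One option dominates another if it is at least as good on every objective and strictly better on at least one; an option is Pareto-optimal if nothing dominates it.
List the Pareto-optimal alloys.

P1: dominated by P2 (yield strength 484≥286, corrosion resistance 6≥5).
P2: not dominated.
P3: not dominated (best corrosion resistance).
P4: not dominated (best yield strength).
P5: dominated by P2 (yield strength 484≥370, corrosion resistance 6≥2).
P6: dominated by P2 (yield strength 484≥461, corrosion resistance 6≥5).
P7: dominated by P2 (yield strength 484≥437, corrosion resistance 6≥4).
P8: dominated by P2 (yield strength 484≥302, corrosion resistance 6≥5).

P2, P3, P4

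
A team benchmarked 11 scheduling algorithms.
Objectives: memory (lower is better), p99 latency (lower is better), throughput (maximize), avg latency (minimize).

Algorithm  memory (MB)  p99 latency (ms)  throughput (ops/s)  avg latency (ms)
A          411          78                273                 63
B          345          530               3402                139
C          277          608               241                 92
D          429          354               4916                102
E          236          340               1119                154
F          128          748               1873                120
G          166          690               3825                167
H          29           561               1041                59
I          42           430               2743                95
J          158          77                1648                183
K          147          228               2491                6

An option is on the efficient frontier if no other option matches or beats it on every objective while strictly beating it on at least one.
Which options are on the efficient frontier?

A, B, D, G, H, I, J, K

A: not dominated.
B: not dominated.
C: dominated by H (memory 29≤277, p99 latency 561≤608, throughput 1041≥241, avg latency 59≤92).
D: not dominated (best throughput).
E: dominated by K (memory 147≤236, p99 latency 228≤340, throughput 2491≥1119, avg latency 6≤154).
F: dominated by I (memory 42≤128, p99 latency 430≤748, throughput 2743≥1873, avg latency 95≤120).
G: not dominated.
H: not dominated (best memory).
I: not dominated.
J: not dominated (best p99 latency).
K: not dominated (best avg latency).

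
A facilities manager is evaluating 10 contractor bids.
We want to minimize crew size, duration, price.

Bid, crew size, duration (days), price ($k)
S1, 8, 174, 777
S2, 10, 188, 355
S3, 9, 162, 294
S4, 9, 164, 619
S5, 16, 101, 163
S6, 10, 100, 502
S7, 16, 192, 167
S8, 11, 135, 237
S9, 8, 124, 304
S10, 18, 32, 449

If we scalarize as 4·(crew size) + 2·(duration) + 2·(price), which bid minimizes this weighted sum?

S5

S1: 4·8 + 2·174 + 2·777 = 1934
S2: 4·10 + 2·188 + 2·355 = 1126
S3: 4·9 + 2·162 + 2·294 = 948
S4: 4·9 + 2·164 + 2·619 = 1602
S5: 4·16 + 2·101 + 2·163 = 592
S6: 4·10 + 2·100 + 2·502 = 1244
S7: 4·16 + 2·192 + 2·167 = 782
S8: 4·11 + 2·135 + 2·237 = 788
S9: 4·8 + 2·124 + 2·304 = 888
S10: 4·18 + 2·32 + 2·449 = 1034
Lowest: S5 at 592.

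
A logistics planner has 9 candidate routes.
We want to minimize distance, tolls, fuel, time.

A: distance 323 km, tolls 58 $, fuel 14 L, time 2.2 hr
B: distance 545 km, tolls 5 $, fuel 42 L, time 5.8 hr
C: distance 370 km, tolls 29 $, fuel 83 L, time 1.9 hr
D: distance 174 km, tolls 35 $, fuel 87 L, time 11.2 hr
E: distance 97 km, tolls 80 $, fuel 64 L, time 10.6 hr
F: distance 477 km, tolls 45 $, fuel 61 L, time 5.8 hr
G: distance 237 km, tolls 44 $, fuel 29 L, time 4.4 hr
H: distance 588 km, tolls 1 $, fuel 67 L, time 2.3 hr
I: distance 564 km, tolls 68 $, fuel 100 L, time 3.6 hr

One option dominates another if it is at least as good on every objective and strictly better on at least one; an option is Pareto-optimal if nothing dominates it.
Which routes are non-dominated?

A: not dominated (best fuel).
B: not dominated.
C: not dominated (best time).
D: not dominated.
E: not dominated (best distance).
F: dominated by G (distance 237≤477, tolls 44≤45, fuel 29≤61, time 4.4≤5.8).
G: not dominated.
H: not dominated (best tolls).
I: dominated by A (distance 323≤564, tolls 58≤68, fuel 14≤100, time 2.2≤3.6).

A, B, C, D, E, G, H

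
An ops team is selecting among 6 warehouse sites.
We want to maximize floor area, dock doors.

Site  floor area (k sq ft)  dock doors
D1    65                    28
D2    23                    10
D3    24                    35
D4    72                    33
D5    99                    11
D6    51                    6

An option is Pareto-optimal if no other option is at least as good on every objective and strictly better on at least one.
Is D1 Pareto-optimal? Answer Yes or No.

D4 vs D1: floor area 72≥65, dock doors 33≥28 — D4 is at least as good on every objective and strictly better on at least one, so D4 dominates D1.

No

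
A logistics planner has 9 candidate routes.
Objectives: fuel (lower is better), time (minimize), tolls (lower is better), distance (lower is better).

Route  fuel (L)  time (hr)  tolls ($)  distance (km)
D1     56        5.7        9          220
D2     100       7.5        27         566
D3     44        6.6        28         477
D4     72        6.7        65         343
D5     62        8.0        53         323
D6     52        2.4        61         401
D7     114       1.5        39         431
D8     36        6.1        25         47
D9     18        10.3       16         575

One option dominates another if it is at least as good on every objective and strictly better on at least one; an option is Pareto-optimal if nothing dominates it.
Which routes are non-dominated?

D1: not dominated (best tolls).
D2: dominated by D1 (fuel 56≤100, time 5.7≤7.5, tolls 9≤27, distance 220≤566).
D3: dominated by D8 (fuel 36≤44, time 6.1≤6.6, tolls 25≤28, distance 47≤477).
D4: dominated by D1 (fuel 56≤72, time 5.7≤6.7, tolls 9≤65, distance 220≤343).
D5: dominated by D1 (fuel 56≤62, time 5.7≤8.0, tolls 9≤53, distance 220≤323).
D6: not dominated.
D7: not dominated (best time).
D8: not dominated (best distance).
D9: not dominated (best fuel).

D1, D6, D7, D8, D9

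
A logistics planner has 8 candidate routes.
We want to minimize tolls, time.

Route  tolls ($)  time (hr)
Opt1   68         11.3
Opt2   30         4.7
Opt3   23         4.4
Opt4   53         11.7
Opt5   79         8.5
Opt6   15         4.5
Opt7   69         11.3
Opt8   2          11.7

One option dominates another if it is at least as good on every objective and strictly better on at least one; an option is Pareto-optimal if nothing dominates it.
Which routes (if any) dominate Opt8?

none

Opt1: worse on tolls (68 vs 2).
Opt2: worse on tolls (30 vs 2).
Opt3: worse on tolls (23 vs 2).
Opt4: worse on tolls (53 vs 2).
Opt5: worse on tolls (79 vs 2).
Opt6: worse on tolls (15 vs 2).
Opt7: worse on tolls (69 vs 2).
No option dominates Opt8.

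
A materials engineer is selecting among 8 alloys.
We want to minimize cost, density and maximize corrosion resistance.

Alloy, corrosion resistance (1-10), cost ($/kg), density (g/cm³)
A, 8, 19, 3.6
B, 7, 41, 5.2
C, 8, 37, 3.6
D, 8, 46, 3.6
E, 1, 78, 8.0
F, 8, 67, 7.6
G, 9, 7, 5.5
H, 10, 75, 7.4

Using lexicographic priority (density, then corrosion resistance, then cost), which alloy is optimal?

A

First minimize density: best is 3.6, kept {A, C, D}.
Then maximize corrosion resistance: best is 8, kept {A, C, D}.
Then minimize cost: best is 19, kept {A}.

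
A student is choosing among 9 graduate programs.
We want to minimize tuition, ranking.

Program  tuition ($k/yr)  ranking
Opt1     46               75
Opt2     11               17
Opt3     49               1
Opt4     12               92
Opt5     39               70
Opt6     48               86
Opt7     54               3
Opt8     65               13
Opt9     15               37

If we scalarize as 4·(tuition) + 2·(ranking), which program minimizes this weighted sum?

Opt2

Opt1: 4·46 + 2·75 = 334
Opt2: 4·11 + 2·17 = 78
Opt3: 4·49 + 2·1 = 198
Opt4: 4·12 + 2·92 = 232
Opt5: 4·39 + 2·70 = 296
Opt6: 4·48 + 2·86 = 364
Opt7: 4·54 + 2·3 = 222
Opt8: 4·65 + 2·13 = 286
Opt9: 4·15 + 2·37 = 134
Lowest: Opt2 at 78.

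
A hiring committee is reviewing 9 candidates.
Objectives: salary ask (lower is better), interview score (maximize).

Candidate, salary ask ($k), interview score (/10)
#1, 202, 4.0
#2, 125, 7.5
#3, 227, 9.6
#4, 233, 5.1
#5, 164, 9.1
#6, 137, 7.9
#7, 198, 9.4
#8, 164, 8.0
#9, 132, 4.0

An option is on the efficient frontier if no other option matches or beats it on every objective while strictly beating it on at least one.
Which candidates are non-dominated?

#2, #3, #5, #6, #7

#1: dominated by #2 (salary ask 125≤202, interview score 7.5≥4.0).
#2: not dominated (best salary ask).
#3: not dominated (best interview score).
#4: dominated by #2 (salary ask 125≤233, interview score 7.5≥5.1).
#5: not dominated.
#6: not dominated.
#7: not dominated.
#8: dominated by #5 (salary ask 164≤164, interview score 9.1≥8.0).
#9: dominated by #2 (salary ask 125≤132, interview score 7.5≥4.0).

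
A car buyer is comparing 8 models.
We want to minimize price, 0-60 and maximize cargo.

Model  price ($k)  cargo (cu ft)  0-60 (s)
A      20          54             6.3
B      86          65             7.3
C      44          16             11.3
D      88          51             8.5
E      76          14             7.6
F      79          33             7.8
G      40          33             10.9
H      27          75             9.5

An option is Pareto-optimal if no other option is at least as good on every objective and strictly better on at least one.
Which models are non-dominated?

A: not dominated (best price).
B: not dominated.
C: dominated by A (price 20≤44, cargo 54≥16, 0-60 6.3≤11.3).
D: dominated by A (price 20≤88, cargo 54≥51, 0-60 6.3≤8.5).
E: dominated by A (price 20≤76, cargo 54≥14, 0-60 6.3≤7.6).
F: dominated by A (price 20≤79, cargo 54≥33, 0-60 6.3≤7.8).
G: dominated by A (price 20≤40, cargo 54≥33, 0-60 6.3≤10.9).
H: not dominated (best cargo).

A, B, H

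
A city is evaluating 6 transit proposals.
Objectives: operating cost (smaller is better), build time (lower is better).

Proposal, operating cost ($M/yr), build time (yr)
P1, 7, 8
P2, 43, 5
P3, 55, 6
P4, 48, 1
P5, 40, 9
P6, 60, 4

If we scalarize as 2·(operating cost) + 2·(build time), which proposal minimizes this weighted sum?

P1: 2·7 + 2·8 = 30
P2: 2·43 + 2·5 = 96
P3: 2·55 + 2·6 = 122
P4: 2·48 + 2·1 = 98
P5: 2·40 + 2·9 = 98
P6: 2·60 + 2·4 = 128
Lowest: P1 at 30.

P1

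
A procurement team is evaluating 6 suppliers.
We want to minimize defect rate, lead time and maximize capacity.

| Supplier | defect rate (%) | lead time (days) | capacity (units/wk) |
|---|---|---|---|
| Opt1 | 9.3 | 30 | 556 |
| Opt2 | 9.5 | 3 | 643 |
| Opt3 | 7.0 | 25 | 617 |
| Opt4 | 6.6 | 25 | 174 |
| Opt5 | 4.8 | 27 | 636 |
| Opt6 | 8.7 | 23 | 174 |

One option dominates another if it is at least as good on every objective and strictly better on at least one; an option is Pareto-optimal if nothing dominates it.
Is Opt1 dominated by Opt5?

Opt5 vs Opt1: defect rate 4.8≤9.3, lead time 27≤30, capacity 636≥556 — Opt5 is at least as good on every objective with at least one strict improvement.

Yes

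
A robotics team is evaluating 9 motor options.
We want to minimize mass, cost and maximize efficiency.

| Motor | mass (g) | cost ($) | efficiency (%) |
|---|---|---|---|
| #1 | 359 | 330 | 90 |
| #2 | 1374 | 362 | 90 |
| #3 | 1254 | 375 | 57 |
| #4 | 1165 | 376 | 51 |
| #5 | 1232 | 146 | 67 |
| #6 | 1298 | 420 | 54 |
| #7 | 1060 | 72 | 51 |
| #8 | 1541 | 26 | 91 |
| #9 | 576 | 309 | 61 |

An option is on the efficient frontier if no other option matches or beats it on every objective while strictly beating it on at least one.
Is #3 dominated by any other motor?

#1 vs #3: mass 359≤1254, cost 330≤375, efficiency 90≥57 — #1 is at least as good on every objective and strictly better on at least one, so #1 dominates #3.

Yes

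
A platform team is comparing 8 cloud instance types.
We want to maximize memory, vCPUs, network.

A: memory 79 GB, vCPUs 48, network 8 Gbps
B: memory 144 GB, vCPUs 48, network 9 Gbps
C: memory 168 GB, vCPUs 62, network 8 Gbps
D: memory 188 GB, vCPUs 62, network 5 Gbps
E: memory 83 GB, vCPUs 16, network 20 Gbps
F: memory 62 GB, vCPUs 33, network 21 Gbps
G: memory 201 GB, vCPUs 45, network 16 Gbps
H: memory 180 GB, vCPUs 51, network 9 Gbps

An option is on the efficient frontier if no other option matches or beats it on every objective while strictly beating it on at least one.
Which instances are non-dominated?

A: dominated by B (memory 144≥79, vCPUs 48≥48, network 9≥8).
B: dominated by H (memory 180≥144, vCPUs 51≥48, network 9≥9).
C: not dominated.
D: not dominated.
E: not dominated.
F: not dominated (best network).
G: not dominated (best memory).
H: not dominated.

C, D, E, F, G, H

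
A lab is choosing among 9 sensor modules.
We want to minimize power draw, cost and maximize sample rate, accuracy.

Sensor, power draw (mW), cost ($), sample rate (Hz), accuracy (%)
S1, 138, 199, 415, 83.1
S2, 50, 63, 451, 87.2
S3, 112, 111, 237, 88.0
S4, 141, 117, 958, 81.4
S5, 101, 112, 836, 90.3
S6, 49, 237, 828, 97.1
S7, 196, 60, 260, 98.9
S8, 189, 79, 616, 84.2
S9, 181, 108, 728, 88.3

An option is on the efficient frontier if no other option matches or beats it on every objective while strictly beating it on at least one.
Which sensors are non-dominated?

S1: dominated by S2 (power draw 50≤138, cost 63≤199, sample rate 451≥415, accuracy 87.2≥83.1).
S2: not dominated.
S3: not dominated.
S4: not dominated (best sample rate).
S5: not dominated.
S6: not dominated (best power draw).
S7: not dominated (best cost).
S8: not dominated.
S9: not dominated.

S2, S3, S4, S5, S6, S7, S8, S9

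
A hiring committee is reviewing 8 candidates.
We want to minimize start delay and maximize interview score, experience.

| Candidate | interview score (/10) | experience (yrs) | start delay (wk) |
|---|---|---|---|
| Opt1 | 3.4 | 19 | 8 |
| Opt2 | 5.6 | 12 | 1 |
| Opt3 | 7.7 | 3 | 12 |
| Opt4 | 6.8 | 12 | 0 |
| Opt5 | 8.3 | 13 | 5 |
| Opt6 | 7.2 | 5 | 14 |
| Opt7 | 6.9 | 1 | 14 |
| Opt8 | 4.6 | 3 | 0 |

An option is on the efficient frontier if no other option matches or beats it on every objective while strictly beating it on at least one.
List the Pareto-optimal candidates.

Opt1: not dominated (best experience).
Opt2: dominated by Opt4 (interview score 6.8≥5.6, experience 12≥12, start delay 0≤1).
Opt3: dominated by Opt5 (interview score 8.3≥7.7, experience 13≥3, start delay 5≤12).
Opt4: not dominated.
Opt5: not dominated (best interview score).
Opt6: dominated by Opt5 (interview score 8.3≥7.2, experience 13≥5, start delay 5≤14).
Opt7: dominated by Opt3 (interview score 7.7≥6.9, experience 3≥1, start delay 12≤14).
Opt8: dominated by Opt4 (interview score 6.8≥4.6, experience 12≥3, start delay 0≤0).

Opt1, Opt4, Opt5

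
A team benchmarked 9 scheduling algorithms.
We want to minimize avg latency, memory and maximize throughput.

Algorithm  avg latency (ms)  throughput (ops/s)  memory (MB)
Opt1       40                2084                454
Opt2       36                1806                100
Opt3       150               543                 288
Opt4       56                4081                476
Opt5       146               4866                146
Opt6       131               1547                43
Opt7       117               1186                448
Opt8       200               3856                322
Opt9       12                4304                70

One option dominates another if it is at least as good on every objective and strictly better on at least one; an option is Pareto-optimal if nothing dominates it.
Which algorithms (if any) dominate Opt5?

Opt1: worse on throughput (2084 vs 4866).
Opt2: worse on throughput (1806 vs 4866).
Opt3: worse on avg latency (150 vs 146).
Opt4: worse on throughput (4081 vs 4866).
Opt6: worse on throughput (1547 vs 4866).
Opt7: worse on throughput (1186 vs 4866).
Opt8: worse on avg latency (200 vs 146).
Opt9: worse on throughput (4304 vs 4866).
No option dominates Opt5.

none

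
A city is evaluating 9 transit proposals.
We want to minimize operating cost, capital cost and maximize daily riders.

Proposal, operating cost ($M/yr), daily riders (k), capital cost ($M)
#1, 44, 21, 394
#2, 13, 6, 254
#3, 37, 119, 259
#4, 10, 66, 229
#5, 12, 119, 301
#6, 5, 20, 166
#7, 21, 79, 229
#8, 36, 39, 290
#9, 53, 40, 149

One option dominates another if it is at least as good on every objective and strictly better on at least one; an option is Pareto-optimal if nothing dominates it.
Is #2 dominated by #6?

Yes

#6 vs #2: operating cost 5≤13, daily riders 20≥6, capital cost 166≤254 — #6 is at least as good on every objective with at least one strict improvement.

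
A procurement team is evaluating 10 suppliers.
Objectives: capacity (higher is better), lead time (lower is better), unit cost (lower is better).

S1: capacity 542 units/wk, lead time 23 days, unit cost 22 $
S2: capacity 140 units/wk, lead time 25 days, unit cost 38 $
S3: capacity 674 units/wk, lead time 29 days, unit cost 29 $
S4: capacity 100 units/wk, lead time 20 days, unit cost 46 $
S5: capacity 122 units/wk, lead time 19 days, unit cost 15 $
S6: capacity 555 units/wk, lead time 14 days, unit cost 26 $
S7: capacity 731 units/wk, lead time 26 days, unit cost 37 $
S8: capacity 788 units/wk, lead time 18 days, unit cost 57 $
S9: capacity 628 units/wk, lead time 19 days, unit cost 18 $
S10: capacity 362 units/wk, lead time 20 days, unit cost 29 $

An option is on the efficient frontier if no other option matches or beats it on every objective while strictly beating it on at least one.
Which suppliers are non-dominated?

S1: dominated by S9 (capacity 628≥542, lead time 19≤23, unit cost 18≤22).
S2: dominated by S1 (capacity 542≥140, lead time 23≤25, unit cost 22≤38).
S3: not dominated.
S4: dominated by S5 (capacity 122≥100, lead time 19≤20, unit cost 15≤46).
S5: not dominated (best unit cost).
S6: not dominated (best lead time).
S7: not dominated.
S8: not dominated (best capacity).
S9: not dominated.
S10: dominated by S6 (capacity 555≥362, lead time 14≤20, unit cost 26≤29).

S3, S5, S6, S7, S8, S9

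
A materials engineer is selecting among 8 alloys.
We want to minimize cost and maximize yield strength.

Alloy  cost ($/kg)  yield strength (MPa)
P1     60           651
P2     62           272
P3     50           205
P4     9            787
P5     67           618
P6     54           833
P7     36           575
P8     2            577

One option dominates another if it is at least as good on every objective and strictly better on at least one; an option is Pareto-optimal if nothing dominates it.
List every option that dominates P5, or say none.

P1, P4, P6

P1: cost 60≤67, yield strength 651≥618 — dominates P5.
P4: cost 9≤67, yield strength 787≥618 — dominates P5.
P6: cost 54≤67, yield strength 833≥618 — dominates P5.
Others (P2, P3, P7, P8) are each worse than P5 on at least one objective.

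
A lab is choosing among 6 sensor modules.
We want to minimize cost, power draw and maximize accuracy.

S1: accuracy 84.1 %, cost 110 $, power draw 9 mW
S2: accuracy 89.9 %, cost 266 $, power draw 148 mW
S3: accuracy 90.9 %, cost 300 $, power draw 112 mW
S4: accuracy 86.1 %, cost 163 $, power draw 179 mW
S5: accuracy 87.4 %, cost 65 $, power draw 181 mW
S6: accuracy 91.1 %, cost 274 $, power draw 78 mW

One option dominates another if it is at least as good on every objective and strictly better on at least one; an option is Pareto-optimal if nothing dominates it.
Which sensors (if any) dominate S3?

S6: accuracy 91.1≥90.9, cost 274≤300, power draw 78≤112 — dominates S3.
Others (S1, S2, S4, S5) are each worse than S3 on at least one objective.

S6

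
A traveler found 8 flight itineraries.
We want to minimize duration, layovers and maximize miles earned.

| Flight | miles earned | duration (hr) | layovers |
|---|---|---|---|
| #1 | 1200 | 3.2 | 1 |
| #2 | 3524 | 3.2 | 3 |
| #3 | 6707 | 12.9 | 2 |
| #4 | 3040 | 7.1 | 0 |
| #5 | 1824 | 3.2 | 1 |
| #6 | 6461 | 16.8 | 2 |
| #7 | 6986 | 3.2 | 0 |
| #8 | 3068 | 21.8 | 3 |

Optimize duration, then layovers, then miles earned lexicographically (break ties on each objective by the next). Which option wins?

First minimize duration: best is 3.2, kept {#1, #2, #5, #7}.
Then minimize layovers: best is 0, kept {#7}.

#7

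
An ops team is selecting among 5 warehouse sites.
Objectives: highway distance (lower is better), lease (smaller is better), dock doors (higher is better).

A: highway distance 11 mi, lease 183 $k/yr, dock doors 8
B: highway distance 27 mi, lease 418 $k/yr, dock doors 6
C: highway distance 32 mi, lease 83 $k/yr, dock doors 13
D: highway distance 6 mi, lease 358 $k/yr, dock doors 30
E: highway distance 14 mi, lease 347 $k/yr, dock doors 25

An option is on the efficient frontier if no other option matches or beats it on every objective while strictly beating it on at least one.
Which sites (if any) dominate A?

none

B: worse on highway distance (27 vs 11).
C: worse on highway distance (32 vs 11).
D: worse on lease (358 vs 183).
E: worse on highway distance (14 vs 11).
No option dominates A.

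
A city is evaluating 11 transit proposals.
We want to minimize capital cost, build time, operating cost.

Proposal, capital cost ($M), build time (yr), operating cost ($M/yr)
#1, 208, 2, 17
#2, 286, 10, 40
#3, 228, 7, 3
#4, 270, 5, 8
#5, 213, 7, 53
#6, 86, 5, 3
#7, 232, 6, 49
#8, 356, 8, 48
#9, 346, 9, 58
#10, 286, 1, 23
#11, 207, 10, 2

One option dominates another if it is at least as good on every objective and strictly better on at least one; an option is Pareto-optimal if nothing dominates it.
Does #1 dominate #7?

#1 vs #7: capital cost 208≤232, build time 2≤6, operating cost 17≤49 — #1 is at least as good on every objective with at least one strict improvement.

Yes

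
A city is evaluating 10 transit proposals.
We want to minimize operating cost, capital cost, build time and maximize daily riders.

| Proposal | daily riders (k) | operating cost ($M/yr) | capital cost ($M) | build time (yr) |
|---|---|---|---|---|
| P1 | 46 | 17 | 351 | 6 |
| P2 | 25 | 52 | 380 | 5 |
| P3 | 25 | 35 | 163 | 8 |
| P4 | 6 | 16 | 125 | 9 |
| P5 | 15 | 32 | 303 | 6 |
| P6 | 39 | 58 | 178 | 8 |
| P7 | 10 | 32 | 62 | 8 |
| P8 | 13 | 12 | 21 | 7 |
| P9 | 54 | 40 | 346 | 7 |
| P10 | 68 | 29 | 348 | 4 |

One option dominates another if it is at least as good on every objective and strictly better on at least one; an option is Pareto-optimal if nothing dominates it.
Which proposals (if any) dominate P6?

P1: worse on capital cost (351 vs 178).
P2: worse on daily riders (25 vs 39).
P3: worse on daily riders (25 vs 39).
P4: worse on daily riders (6 vs 39).
P5: worse on daily riders (15 vs 39).
P7: worse on daily riders (10 vs 39).
P8: worse on daily riders (13 vs 39).
P9: worse on capital cost (346 vs 178).
P10: worse on capital cost (348 vs 178).
No option dominates P6.

none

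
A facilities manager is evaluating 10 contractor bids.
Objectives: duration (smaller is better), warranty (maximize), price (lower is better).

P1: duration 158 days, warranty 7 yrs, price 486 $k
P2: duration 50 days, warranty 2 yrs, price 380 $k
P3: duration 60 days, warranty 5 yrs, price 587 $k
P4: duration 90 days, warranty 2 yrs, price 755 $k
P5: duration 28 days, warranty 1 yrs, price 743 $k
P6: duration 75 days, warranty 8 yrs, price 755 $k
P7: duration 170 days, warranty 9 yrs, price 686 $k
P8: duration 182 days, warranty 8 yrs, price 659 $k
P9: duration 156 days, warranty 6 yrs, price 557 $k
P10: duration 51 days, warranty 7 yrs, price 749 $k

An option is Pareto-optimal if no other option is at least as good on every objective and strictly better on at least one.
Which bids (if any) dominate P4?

P2, P3, P6, P10

P2: duration 50≤90, warranty 2≥2, price 380≤755 — dominates P4.
P3: duration 60≤90, warranty 5≥2, price 587≤755 — dominates P4.
P6: duration 75≤90, warranty 8≥2, price 755≤755 — dominates P4.
P10: duration 51≤90, warranty 7≥2, price 749≤755 — dominates P4.
Others (P1, P5, P7, P8, P9) are each worse than P4 on at least one objective.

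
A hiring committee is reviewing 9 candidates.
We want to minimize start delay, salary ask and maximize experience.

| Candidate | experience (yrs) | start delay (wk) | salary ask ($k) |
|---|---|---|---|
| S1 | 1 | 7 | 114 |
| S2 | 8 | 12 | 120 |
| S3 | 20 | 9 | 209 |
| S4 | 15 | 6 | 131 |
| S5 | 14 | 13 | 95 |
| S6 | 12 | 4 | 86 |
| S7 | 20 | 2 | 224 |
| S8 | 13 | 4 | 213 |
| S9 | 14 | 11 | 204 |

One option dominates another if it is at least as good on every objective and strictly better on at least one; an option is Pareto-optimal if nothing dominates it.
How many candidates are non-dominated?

S1: dominated by S6 (experience 12≥1, start delay 4≤7, salary ask 86≤114).
S2: dominated by S6 (experience 12≥8, start delay 4≤12, salary ask 86≤120).
S3: not dominated.
S4: not dominated.
S5: not dominated.
S6: not dominated (best salary ask).
S7: not dominated (best start delay).
S8: not dominated.
S9: dominated by S4 (experience 15≥14, start delay 6≤11, salary ask 131≤204).
Pareto-optimal: S3, S4, S5, S6, S7, S8 → 6.

6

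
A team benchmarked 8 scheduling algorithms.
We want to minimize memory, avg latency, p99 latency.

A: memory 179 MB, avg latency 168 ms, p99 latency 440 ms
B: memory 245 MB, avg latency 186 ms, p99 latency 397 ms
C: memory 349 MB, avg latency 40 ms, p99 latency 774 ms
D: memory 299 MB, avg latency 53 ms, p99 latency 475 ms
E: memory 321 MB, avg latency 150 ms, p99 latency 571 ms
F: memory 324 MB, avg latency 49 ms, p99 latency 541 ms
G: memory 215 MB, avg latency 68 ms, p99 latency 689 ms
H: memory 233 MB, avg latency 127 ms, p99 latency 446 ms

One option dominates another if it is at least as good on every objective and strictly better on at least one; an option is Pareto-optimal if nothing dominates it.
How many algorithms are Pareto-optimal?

A: not dominated (best memory).
B: not dominated (best p99 latency).
C: not dominated (best avg latency).
D: not dominated.
E: dominated by D (memory 299≤321, avg latency 53≤150, p99 latency 475≤571).
F: not dominated.
G: not dominated.
H: not dominated.
Pareto-optimal: A, B, C, D, F, G, H → 7.

7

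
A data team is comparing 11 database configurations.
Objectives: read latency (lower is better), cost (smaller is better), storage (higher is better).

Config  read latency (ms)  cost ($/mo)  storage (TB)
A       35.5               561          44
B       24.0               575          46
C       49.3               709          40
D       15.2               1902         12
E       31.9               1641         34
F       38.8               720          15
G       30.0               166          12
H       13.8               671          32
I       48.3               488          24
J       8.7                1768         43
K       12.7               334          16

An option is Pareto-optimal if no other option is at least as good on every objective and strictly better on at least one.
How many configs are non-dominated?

7

A: not dominated.
B: not dominated (best storage).
C: dominated by A (read latency 35.5≤49.3, cost 561≤709, storage 44≥40).
D: dominated by H (read latency 13.8≤15.2, cost 671≤1902, storage 32≥12).
E: dominated by B (read latency 24.0≤31.9, cost 575≤1641, storage 46≥34).
F: dominated by A (read latency 35.5≤38.8, cost 561≤720, storage 44≥15).
G: not dominated (best cost).
H: not dominated.
I: not dominated.
J: not dominated (best read latency).
K: not dominated.
Pareto-optimal: A, B, G, H, I, J, K → 7.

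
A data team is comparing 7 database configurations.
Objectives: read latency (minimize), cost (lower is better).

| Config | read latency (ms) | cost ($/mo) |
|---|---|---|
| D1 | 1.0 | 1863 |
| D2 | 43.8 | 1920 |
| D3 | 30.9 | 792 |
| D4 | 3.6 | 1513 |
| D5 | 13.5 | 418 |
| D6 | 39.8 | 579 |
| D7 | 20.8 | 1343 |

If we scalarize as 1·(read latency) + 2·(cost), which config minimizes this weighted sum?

D5

D1: 1·1.0 + 2·1863 = 3727.0
D2: 1·43.8 + 2·1920 = 3883.8
D3: 1·30.9 + 2·792 = 1614.9
D4: 1·3.6 + 2·1513 = 3029.6
D5: 1·13.5 + 2·418 = 849.5
D6: 1·39.8 + 2·579 = 1197.8
D7: 1·20.8 + 2·1343 = 2706.8
Lowest: D5 at 849.5.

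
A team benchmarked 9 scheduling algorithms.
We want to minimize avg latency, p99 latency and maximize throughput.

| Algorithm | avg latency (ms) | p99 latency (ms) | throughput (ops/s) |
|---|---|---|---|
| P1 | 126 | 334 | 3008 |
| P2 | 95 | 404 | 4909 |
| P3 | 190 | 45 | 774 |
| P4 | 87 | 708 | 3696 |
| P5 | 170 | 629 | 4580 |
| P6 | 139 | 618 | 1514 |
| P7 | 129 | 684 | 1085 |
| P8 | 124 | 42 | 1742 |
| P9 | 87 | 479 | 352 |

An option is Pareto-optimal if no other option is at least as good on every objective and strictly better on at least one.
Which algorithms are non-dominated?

P1: not dominated.
P2: not dominated (best throughput).
P3: dominated by P8 (avg latency 124≤190, p99 latency 42≤45, throughput 1742≥774).
P4: not dominated.
P5: dominated by P2 (avg latency 95≤170, p99 latency 404≤629, throughput 4909≥4580).
P6: dominated by P1 (avg latency 126≤139, p99 latency 334≤618, throughput 3008≥1514).
P7: dominated by P1 (avg latency 126≤129, p99 latency 334≤684, throughput 3008≥1085).
P8: not dominated (best p99 latency).
P9: not dominated.

P1, P2, P4, P8, P9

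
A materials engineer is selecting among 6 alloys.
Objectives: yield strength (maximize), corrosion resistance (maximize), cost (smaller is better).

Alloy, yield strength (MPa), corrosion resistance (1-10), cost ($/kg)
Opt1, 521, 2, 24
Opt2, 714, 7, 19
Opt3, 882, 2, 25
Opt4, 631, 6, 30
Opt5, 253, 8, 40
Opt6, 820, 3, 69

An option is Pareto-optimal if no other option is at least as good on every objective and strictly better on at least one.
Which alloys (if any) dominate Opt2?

none

Opt1: worse on yield strength (521 vs 714).
Opt3: worse on corrosion resistance (2 vs 7).
Opt4: worse on yield strength (631 vs 714).
Opt5: worse on yield strength (253 vs 714).
Opt6: worse on corrosion resistance (3 vs 7).
No option dominates Opt2.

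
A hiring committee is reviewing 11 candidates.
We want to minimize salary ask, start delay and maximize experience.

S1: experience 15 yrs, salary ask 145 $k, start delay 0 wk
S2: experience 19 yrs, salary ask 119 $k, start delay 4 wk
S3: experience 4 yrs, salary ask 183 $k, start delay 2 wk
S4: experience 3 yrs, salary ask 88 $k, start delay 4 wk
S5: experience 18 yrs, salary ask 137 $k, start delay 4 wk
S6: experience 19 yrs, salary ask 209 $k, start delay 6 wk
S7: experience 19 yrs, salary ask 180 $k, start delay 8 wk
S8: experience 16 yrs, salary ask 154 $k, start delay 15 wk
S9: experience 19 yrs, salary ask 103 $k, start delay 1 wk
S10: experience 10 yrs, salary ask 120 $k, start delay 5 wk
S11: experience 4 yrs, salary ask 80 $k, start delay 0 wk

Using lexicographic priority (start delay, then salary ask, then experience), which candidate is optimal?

First minimize start delay: best is 0, kept {S1, S11}.
Then minimize salary ask: best is 80, kept {S11}.

S11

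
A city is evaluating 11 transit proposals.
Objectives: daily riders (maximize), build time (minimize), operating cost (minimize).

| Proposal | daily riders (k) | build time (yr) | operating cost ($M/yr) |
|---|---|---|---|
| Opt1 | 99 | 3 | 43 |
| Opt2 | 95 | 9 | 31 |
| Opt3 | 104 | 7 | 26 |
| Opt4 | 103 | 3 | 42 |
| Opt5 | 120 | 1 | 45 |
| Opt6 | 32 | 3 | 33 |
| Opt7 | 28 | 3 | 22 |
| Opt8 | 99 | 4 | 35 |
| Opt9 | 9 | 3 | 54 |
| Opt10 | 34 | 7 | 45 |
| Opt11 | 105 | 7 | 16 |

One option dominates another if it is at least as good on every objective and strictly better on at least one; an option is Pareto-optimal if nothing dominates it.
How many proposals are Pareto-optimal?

6

Opt1: dominated by Opt4 (daily riders 103≥99, build time 3≤3, operating cost 42≤43).
Opt2: dominated by Opt3 (daily riders 104≥95, build time 7≤9, operating cost 26≤31).
Opt3: dominated by Opt11 (daily riders 105≥104, build time 7≤7, operating cost 16≤26).
Opt4: not dominated.
Opt5: not dominated (best daily riders).
Opt6: not dominated.
Opt7: not dominated.
Opt8: not dominated.
Opt9: dominated by Opt1 (daily riders 99≥9, build time 3≤3, operating cost 43≤54).
Opt10: dominated by Opt1 (daily riders 99≥34, build time 3≤7, operating cost 43≤45).
Opt11: not dominated (best operating cost).
Pareto-optimal: Opt4, Opt5, Opt6, Opt7, Opt8, Opt11 → 6.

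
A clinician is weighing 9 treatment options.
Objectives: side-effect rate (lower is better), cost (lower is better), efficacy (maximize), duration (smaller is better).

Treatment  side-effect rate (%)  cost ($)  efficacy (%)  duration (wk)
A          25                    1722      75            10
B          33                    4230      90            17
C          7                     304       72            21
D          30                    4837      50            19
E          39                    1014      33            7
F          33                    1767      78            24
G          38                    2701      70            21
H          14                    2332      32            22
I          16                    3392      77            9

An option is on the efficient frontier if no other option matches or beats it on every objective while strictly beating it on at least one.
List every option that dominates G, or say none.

A: side-effect rate 25≤38, cost 1722≤2701, efficacy 75≥70, duration 10≤21 — dominates G.
C: side-effect rate 7≤38, cost 304≤2701, efficacy 72≥70, duration 21≤21 — dominates G.
Others (B, D, E, F, H, I) are each worse than G on at least one objective.

A, C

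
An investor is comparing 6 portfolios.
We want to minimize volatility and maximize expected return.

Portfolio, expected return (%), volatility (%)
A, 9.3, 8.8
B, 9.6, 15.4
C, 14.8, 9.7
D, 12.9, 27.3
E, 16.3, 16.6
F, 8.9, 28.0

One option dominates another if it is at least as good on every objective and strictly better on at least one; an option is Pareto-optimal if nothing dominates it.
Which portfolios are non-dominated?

A: not dominated (best volatility).
B: dominated by C (expected return 14.8≥9.6, volatility 9.7≤15.4).
C: not dominated.
D: dominated by C (expected return 14.8≥12.9, volatility 9.7≤27.3).
E: not dominated (best expected return).
F: dominated by A (expected return 9.3≥8.9, volatility 8.8≤28.0).

A, C, E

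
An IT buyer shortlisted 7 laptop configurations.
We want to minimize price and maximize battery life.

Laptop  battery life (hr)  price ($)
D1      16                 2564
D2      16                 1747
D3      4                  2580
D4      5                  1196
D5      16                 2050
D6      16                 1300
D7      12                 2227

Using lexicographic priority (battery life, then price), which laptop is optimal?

D6

First maximize battery life: best is 16, kept {D1, D2, D5, D6}.
Then minimize price: best is 1300, kept {D6}.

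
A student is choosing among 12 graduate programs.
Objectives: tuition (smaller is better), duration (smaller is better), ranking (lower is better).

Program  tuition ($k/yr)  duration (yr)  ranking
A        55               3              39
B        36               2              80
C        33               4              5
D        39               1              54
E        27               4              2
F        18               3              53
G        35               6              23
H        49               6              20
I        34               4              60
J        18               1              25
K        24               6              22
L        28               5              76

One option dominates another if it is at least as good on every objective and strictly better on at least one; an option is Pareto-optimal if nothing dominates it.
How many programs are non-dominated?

3

A: dominated by J (tuition 18≤55, duration 1≤3, ranking 25≤39).
B: dominated by J (tuition 18≤36, duration 1≤2, ranking 25≤80).
C: dominated by E (tuition 27≤33, duration 4≤4, ranking 2≤5).
D: dominated by J (tuition 18≤39, duration 1≤1, ranking 25≤54).
E: not dominated (best ranking).
F: dominated by J (tuition 18≤18, duration 1≤3, ranking 25≤53).
G: dominated by C (tuition 33≤35, duration 4≤6, ranking 5≤23).
H: dominated by C (tuition 33≤49, duration 4≤6, ranking 5≤20).
I: dominated by C (tuition 33≤34, duration 4≤4, ranking 5≤60).
J: not dominated.
K: not dominated.
L: dominated by E (tuition 27≤28, duration 4≤5, ranking 2≤76).
Pareto-optimal: E, J, K → 3.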